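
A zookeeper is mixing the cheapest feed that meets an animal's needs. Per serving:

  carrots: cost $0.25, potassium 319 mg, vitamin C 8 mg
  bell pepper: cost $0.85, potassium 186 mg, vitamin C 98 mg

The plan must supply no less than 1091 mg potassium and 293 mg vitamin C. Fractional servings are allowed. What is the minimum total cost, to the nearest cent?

This is a tiny linear program; its minimum lies at a vertex of the feasible set. List the vertices and price them.
carrots only: max(1091/319, 293/8) = 36.62 servings → $9.16.
bell pepper only: max(1091/186, 293/98) = 5.866 servings → $4.99.
carrots + bell pepper with both tight: 1.761 servings and 2.846 servings → $2.86.
The minimum over all feasible corners is $2.86.

$2.86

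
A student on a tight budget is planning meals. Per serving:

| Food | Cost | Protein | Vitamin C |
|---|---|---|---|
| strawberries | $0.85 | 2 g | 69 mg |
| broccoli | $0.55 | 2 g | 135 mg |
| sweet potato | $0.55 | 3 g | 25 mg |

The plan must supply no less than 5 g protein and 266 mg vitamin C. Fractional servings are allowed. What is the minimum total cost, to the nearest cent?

$1.26

Two binding constraints pin down two serving amounts, so the optimal mix uses at most two foods. The candidates are each food alone (scaled to the tighter of protein/vitamin C) and each pair with both constraints tight.
strawberries only: max(5/2, 266/69) = 3.855 servings → $3.28.
broccoli only: max(5/2, 266/135) = 2.5 servings → $1.38.
sweet potato only: max(5/3, 266/25) = 10.64 servings → $5.85.
strawberries + broccoli with both tight: 1.083 servings and 1.417 servings → $1.70.
strawberries + sweet potato with both targets exact would need a negative amount; discard.
broccoli + sweet potato with both tight: 1.896 servings and 0.4028 servings → $1.26.
So the least-cost plan costs $1.26.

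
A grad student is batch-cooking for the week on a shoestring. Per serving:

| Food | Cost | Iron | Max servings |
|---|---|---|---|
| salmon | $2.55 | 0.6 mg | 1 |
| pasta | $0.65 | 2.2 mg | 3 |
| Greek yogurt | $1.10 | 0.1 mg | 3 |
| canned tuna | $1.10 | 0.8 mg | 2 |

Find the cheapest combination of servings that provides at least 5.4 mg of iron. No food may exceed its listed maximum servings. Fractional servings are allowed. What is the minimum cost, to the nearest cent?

Cost per mg of iron: pasta $0.2955, canned tuna $1.3750, salmon $4.2500, Greek yogurt $11.0000.
Take 2.455 servings of pasta: +5.4 mg iron for $1.60 (total $1.60, still need 0.0 mg).
Filling from the cheapest source first is optimal under one linear minimum: $1.60.

$1.60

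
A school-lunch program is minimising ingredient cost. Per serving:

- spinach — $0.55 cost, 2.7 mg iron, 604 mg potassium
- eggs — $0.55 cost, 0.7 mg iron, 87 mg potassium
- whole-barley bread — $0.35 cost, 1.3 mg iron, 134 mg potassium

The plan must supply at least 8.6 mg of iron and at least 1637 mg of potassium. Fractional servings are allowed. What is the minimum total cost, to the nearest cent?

$1.75

With two linear requirements the optimum uses one or two foods; enumerate the corners.
spinach only: max(8.6/2.7, 1637/604) = 3.185 servings → $1.75.
eggs only: max(8.6/0.7, 1637/87) = 18.82 servings → $10.35.
whole-barley bread only: max(8.6/1.3, 1637/134) = 12.22 servings → $4.28.
spinach + eggs with both tight: 2.117 servings and 4.122 servings → $3.43.
spinach + whole-barley bread with both tight: 2.304 servings and 1.829 servings → $1.91.
eggs + whole-barley bread: the both-tight solution has a negative serving — not a feasible corner.
So the least-cost plan costs $1.75.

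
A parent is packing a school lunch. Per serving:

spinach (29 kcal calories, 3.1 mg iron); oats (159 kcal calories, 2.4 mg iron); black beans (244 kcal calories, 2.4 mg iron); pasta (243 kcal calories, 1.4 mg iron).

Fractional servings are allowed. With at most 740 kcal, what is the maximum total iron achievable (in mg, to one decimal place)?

Iron per kcal: spinach 0.1069, oats 0.01509, black beans 0.009836, pasta 0.005761.
With no serving limits, spend the whole calories allowance on spinach: 740 kcal / 29 kcal × 3.1 mg = 79.1 mg.

79.1 mg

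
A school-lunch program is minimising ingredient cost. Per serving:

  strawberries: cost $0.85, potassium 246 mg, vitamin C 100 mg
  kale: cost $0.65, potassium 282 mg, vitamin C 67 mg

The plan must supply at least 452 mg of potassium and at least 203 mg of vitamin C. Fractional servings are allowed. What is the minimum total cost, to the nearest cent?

$1.73

For a min-cost LP with two ≥-constraints, a basic feasible solution has at most two positive variables.
strawberries only: max(452/246, 203/100) = 2.03 servings → $1.73.
kale only: max(452/282, 203/67) = 3.03 servings → $1.97.
strawberries + kale: intersection lies outside the first quadrant.
Cheapest feasible corner: $1.73.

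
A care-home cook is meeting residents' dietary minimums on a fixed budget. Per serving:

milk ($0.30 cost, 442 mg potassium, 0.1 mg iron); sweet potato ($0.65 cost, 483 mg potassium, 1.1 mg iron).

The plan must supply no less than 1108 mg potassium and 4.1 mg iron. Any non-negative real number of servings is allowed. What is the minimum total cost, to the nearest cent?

$2.42

For a min-cost LP with two ≥-constraints, a basic feasible solution has at most two positive variables.
milk only: max(1108/442, 4.1/0.1) = 41 servings → $12.30.
sweet potato only: max(1108/483, 4.1/1.1) = 3.727 servings → $2.42.
milk + sweet potato: the both-tight solution has a negative serving — not a feasible corner.
So the least-cost plan costs $2.42.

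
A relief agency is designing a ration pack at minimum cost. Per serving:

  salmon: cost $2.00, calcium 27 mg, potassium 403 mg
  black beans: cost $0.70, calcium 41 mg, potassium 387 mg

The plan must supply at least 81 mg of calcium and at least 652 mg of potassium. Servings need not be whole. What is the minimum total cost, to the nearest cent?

With two linear requirements the optimum uses one or two foods; enumerate the corners.
salmon only: max(81/27, 652/403) = 3 servings → $6.00.
black beans only: max(81/41, 652/387) = 1.976 servings → $1.38.
salmon + black beans: intersection lies outside the first quadrant.
So the least-cost plan costs $1.38.

$1.38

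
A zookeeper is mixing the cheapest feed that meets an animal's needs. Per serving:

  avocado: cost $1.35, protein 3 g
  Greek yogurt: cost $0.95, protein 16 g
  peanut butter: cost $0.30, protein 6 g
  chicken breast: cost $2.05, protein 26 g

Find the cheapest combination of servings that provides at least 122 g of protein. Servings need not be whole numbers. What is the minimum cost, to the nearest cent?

$6.10

Cost per g of protein: peanut butter $0.0500, Greek yogurt $0.0594, chicken breast $0.0788, avocado $0.4500.
With no serving limits, use only peanut butter: 122 g / 6 g = 20.33 servings × $0.30 = $6.10.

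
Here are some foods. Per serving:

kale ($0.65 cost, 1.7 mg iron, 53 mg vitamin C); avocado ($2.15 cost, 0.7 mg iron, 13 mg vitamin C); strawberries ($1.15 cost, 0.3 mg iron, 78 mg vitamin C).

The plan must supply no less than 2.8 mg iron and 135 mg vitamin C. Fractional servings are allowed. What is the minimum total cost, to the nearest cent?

kale only: max(2.8/1.7, 135/53) = 2.547 servings → $1.66.
avocado only: max(2.8/0.7, 135/13) = 10.38 servings → $22.33.
strawberries only: max(2.8/0.3, 135/78) = 9.333 servings → $10.73.
kale + avocado with both targets exact would need a negative amount; discard.
kale + strawberries with both tight: 1.524 servings and 0.6949 servings → $1.79.
avocado + strawberries with both tight: 3.509 servings and 1.146 servings → $8.86.
The minimum over all feasible corners is $1.66.

$1.66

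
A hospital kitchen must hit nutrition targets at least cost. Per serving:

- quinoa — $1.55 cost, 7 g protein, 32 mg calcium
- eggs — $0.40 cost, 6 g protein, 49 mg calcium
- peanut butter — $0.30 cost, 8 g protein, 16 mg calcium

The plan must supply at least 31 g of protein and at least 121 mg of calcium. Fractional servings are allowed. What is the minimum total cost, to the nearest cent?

A basic optimal solution has at most two foods positive. Try each food alone and each pair with both targets met exactly.
quinoa only: max(31/7, 121/32) = 4.429 servings → $6.86.
eggs only: max(31/6, 121/49) = 5.167 servings → $2.07.
peanut butter only: max(31/8, 121/16) = 7.562 servings → $2.27.
quinoa + eggs: the both-tight solution has a negative serving — not a feasible corner.
quinoa + peanut butter with both tight: 3.278 servings and 1.007 servings → $5.38.
eggs + peanut butter with both tight: 1.595 servings and 2.679 servings → $1.44.
So the least-cost plan costs $1.44.

$1.44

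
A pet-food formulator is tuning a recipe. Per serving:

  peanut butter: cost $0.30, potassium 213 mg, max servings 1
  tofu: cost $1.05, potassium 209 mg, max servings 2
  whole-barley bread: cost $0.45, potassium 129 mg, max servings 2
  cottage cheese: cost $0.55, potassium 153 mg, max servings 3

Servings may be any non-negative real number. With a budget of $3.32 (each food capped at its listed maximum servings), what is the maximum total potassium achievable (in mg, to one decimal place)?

Potassium per dollar: peanut butter 710, whole-barley bread 286.7, cottage cheese 278.2, tofu 199.
Take 1 serving of peanut butter: spends $0.30, +213.0 mg potassium (running total 213.0 mg).
Take 2 servings of whole-barley bread: spends $0.90, +258.0 mg potassium (running total 471.0 mg).
Take 3 servings of cottage cheese: spends $1.65, +459.0 mg potassium (running total 930.0 mg).
Take 0.4476 servings of tofu: spends $0.47, +93.6 mg potassium (running total 1023.6 mg).
Greedy by best ratio exhausts the cost allowance optimally: 1023.6 mg.

1023.6 mg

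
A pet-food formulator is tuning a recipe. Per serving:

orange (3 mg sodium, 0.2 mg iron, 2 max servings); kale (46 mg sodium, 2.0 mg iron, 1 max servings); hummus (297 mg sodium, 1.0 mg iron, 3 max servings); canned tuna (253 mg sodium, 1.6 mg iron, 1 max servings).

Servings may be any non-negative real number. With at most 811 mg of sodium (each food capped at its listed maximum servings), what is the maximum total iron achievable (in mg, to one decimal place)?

5.7 mg

Iron per mg sodium: orange 0.06667, kale 0.04348, canned tuna 0.006324, hummus 0.003367.
Take 2 servings of orange: uses 6 mg sodium, +0.4 mg iron (running total 0.4 mg).
Take 1 serving of kale: uses 46 mg sodium, +2.0 mg iron (running total 2.4 mg).
Take 1 serving of canned tuna: uses 253 mg sodium, +1.6 mg iron (running total 4.0 mg).
Take 1.704 servings of hummus: uses 506 mg sodium, +1.7 mg iron (running total 5.7 mg).
Filling greedily by iron-per-mg sodium is optimal for one linear limit, giving 5.7 mg.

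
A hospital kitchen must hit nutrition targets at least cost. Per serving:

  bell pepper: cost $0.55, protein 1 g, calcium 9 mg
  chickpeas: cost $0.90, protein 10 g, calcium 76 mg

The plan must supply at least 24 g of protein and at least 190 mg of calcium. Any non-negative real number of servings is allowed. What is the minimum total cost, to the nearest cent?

$2.25

The cheapest plan sits at a corner of the feasible region — with two constraints it uses at most two foods.
bell pepper only: max(24/1, 190/9) = 24 servings → $13.20.
chickpeas only: max(24/10, 190/76) = 2.5 servings → $2.25.
bell pepper + chickpeas with both tight: 5.429 servings and 1.857 servings → $4.66.
So the least-cost plan costs $2.25.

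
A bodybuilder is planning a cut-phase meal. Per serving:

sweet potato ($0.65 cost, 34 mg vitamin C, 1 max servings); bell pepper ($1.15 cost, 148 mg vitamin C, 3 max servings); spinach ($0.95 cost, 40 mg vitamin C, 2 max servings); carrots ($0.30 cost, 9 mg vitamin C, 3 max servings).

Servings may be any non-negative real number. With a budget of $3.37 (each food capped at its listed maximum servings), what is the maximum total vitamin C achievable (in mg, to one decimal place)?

Vitamin C per dollar: bell pepper 128.7, sweet potato 52.31, spinach 42.11, carrots 30.
Take 2.93 servings of bell pepper: spends $3.37, +433.7 mg vitamin C (running total 433.7 mg).
Greedy by best ratio exhausts the cost allowance optimally: 433.7 mg.

433.7 mg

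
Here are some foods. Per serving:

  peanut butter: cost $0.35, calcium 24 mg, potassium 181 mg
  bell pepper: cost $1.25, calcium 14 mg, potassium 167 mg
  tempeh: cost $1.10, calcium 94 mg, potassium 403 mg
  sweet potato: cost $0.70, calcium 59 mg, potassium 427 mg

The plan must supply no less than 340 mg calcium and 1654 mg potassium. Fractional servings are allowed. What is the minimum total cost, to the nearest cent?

$3.99

For a min-cost LP with two ≥-constraints, a basic feasible solution has at most two positive variables.
peanut butter only: max(340/24, 1654/181) = 14.17 servings → $4.96.
bell pepper only: max(340/14, 1654/167) = 24.29 servings → $30.36.
tempeh only: max(340/94, 1654/403) = 4.104 servings → $4.51.
sweet potato only: max(340/59, 1654/427) = 5.763 servings → $4.03.
peanut butter + bell pepper: intersection lies outside the first quadrant.
peanut butter + tempeh with both tight: 2.514 servings and 2.975 servings → $4.15.
peanut butter + sweet potato: the both-tight solution has a negative serving — not a feasible corner.
bell pepper + tempeh with both tight: 1.835 servings and 3.344 servings → $5.97.
bell pepper + sweet potato: the both-tight solution has a negative serving — not a feasible corner.
tempeh + sweet potato with both tight: 2.909 servings and 1.128 servings → $3.99.
Cheapest feasible corner: $3.99.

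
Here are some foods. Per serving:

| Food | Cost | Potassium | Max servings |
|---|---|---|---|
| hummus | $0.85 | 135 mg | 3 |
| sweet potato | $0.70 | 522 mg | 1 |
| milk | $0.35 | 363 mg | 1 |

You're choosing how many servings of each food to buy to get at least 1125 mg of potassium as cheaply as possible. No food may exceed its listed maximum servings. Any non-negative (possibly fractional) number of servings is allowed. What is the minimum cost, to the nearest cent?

Cost per mg of potassium: milk $0.0010, sweet potato $0.0013, hummus $0.0063.
Take 1 serving of milk: +363.0 mg potassium for $0.35 (total $0.35, still need 762.0 mg).
Take 1 serving of sweet potato: +522.0 mg potassium for $0.70 (total $1.05, still need 240.0 mg).
Take 1.778 servings of hummus: +240.0 mg potassium for $1.51 (total $2.56, still need 0.0 mg).
Greedy by cheapest-per-mg is optimal for a single linear constraint, so the minimum cost is $2.56.

$2.56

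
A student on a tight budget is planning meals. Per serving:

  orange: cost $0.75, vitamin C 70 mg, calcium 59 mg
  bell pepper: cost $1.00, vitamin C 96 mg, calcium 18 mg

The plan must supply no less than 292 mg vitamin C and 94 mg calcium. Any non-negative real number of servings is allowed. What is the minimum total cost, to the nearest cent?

$3.06

A basic optimal solution has at most two foods positive. Try each food alone and each pair with both targets met exactly.
orange only: max(292/70, 94/59) = 4.171 servings → $3.13.
bell pepper only: max(292/96, 94/18) = 5.222 servings → $5.22.
orange + bell pepper with both tight: 0.8556 servings and 2.418 servings → $3.06.
The minimum over all feasible corners is $3.06.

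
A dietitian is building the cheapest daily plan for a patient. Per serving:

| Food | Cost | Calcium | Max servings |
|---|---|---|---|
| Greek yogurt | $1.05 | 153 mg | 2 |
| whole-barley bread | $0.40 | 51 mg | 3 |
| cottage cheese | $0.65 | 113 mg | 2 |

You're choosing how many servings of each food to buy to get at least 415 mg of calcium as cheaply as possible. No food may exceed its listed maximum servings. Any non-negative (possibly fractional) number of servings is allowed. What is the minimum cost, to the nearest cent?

$2.60

Cost per mg of calcium: cottage cheese $0.0058, Greek yogurt $0.0069, whole-barley bread $0.0078.
Take 2 servings of cottage cheese: +226.0 mg calcium for $1.30 (total $1.30, still need 189.0 mg).
Take 1.235 servings of Greek yogurt: +189.0 mg calcium for $1.30 (total $2.60, still need 0.0 mg).
Greedy by cheapest-per-mg is optimal for a single linear constraint, so the minimum cost is $2.60.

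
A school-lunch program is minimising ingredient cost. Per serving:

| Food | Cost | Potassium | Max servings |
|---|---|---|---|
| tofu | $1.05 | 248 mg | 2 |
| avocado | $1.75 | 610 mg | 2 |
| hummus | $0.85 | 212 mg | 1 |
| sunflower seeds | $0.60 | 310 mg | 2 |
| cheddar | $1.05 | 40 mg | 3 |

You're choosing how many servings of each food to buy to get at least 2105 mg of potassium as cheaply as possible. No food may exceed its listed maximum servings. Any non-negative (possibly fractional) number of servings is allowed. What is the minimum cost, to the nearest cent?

$5.77

Cost per mg of potassium: sunflower seeds $0.0019, avocado $0.0029, hummus $0.0040, tofu $0.0042, cheddar $0.0262.
Take 2 servings of sunflower seeds: +620.0 mg potassium for $1.20 (total $1.20, still need 1485.0 mg).
Take 2 servings of avocado: +1220.0 mg potassium for $3.50 (total $4.70, still need 265.0 mg).
Take 1 serving of hummus: +212.0 mg potassium for $0.85 (total $5.55, still need 53.0 mg).
Take 0.2137 servings of tofu: +53.0 mg potassium for $0.22 (total $5.77, still need 0.0 mg).
Greedy by cheapest-per-mg is optimal for a single linear constraint, so the minimum cost is $5.77.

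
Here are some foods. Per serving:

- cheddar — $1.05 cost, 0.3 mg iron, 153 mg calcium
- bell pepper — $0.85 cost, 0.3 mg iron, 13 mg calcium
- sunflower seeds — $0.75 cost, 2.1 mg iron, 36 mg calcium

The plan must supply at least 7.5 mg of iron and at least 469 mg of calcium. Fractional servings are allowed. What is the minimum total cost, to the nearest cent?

$4.85

A basic optimal solution has at most two foods positive. Try each food alone and each pair with both targets met exactly.
cheddar only: max(7.5/0.3, 469/153) = 25 servings → $26.25.
bell pepper only: max(7.5/0.3, 469/13) = 36.08 servings → $30.67.
sunflower seeds only: max(7.5/2.1, 469/36) = 13.03 servings → $9.77.
cheddar + bell pepper with both tight: 1.029 servings and 23.97 servings → $21.46.
cheddar + sunflower seeds with both tight: 2.302 servings and 3.243 servings → $4.85.
bell pepper + sunflower seeds: intersection lies outside the first quadrant.
The minimum over all feasible corners is $4.85.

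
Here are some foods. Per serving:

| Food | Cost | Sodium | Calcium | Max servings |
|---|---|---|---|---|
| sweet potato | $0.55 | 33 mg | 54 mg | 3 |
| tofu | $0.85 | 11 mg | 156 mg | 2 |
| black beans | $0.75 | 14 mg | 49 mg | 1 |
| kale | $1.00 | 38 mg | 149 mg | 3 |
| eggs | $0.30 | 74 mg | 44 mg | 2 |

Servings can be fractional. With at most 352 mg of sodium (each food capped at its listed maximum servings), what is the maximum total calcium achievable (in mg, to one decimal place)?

1031.2 mg

Calcium per mg sodium: tofu 14.18, kale 3.921, black beans 3.5, sweet potato 1.636, eggs 0.5946.
Take 2 servings of tofu: uses 22 mg sodium, +312.0 mg calcium (running total 312.0 mg).
Take 3 servings of kale: uses 114 mg sodium, +447.0 mg calcium (running total 759.0 mg).
Take 1 serving of black beans: uses 14 mg sodium, +49.0 mg calcium (running total 808.0 mg).
Take 3 servings of sweet potato: uses 99 mg sodium, +162.0 mg calcium (running total 970.0 mg).
Take 1.392 servings of eggs: uses 103 mg sodium, +61.2 mg calcium (running total 1031.2 mg).
Filling greedily by calcium-per-mg sodium is optimal for one linear limit, giving 1031.2 mg.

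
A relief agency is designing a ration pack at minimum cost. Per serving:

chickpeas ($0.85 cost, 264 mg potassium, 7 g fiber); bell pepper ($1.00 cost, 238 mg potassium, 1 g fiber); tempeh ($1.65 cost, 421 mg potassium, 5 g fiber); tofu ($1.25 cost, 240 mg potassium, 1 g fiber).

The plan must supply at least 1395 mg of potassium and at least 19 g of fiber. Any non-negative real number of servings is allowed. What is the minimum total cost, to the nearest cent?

A basic optimal solution has at most two foods positive. Try each food alone and each pair with both targets met exactly.
chickpeas only: max(1395/264, 19/7) = 5.284 servings → $4.49.
bell pepper only: max(1395/238, 19/1) = 19 servings → $19.00.
tempeh only: max(1395/421, 19/5) = 3.8 servings → $6.27.
tofu only: max(1395/240, 19/1) = 19 servings → $23.75.
chickpeas + bell pepper with both tight: 2.23 servings and 3.387 servings → $5.28.
chickpeas + tempeh with both tight: 0.6294 servings and 2.919 servings → $5.35.
chickpeas + tofu with both tight: 2.235 servings and 3.354 servings → $6.09.
bell pepper + tempeh: intersection lies outside the first quadrant.
bell pepper + tofu: intersection lies outside the first quadrant.
tempeh + tofu: intersection lies outside the first quadrant.
The minimum over all feasible corners is $4.49.

$4.49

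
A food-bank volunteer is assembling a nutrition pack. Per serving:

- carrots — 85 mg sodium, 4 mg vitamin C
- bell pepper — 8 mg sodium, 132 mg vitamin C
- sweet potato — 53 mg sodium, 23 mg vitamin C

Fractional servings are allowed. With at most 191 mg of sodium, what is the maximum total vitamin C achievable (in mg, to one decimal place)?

Vitamin C per mg sodium: bell pepper 16.5, sweet potato 0.434, carrots 0.04706.
With no serving limits, spend the whole sodium allowance on bell pepper: 191 mg / 8 mg × 132 mg = 3151.5 mg.

3151.5 mg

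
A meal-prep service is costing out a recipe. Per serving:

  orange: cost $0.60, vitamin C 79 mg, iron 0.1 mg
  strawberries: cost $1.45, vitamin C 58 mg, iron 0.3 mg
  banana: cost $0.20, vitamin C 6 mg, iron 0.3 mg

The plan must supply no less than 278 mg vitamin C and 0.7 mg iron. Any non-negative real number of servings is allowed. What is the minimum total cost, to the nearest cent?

$2.30

With two linear requirements the optimum uses one or two foods; enumerate the corners.
orange only: max(278/79, 0.7/0.1) = 7 servings → $4.20.
strawberries only: max(278/58, 0.7/0.3) = 4.793 servings → $6.95.
banana only: max(278/6, 0.7/0.3) = 46.33 servings → $9.27.
orange + strawberries with both tight: 2.391 servings and 1.536 servings → $3.66.
orange + banana with both tight: 3.429 servings and 1.19 servings → $2.30.
strawberries + banana: the both-tight solution has a negative serving — not a feasible corner.
The minimum over all feasible corners is $2.30.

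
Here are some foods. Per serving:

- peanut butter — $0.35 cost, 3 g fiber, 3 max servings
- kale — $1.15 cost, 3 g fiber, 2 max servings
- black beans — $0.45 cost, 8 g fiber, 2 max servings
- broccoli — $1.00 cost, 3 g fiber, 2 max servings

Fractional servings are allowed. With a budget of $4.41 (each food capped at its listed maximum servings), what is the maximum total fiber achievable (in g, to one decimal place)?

32.2 g

Fiber per dollar: black beans 17.78, peanut butter 8.571, broccoli 3, kale 2.609.
Take 2 servings of black beans: spends $0.90, +16.0 g fiber (running total 16.0 g).
Take 3 servings of peanut butter: spends $1.05, +9.0 g fiber (running total 25.0 g).
Take 2 servings of broccoli: spends $2.00, +6.0 g fiber (running total 31.0 g).
Take 0.4 servings of kale: spends $0.46, +1.2 g fiber (running total 32.2 g).
Filling greedily by fiber-per-dollar is optimal for one linear limit, giving 32.2 g.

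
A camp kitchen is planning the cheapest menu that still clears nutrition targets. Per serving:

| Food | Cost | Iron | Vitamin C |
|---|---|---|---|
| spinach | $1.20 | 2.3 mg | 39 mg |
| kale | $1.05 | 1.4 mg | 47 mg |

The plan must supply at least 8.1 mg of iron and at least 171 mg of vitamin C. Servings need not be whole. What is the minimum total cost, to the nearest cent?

$4.69

Two binding constraints pin down two serving amounts, so the optimal mix uses at most two foods. The candidates are each food alone (scaled to the tighter of iron/vitamin C) and each pair with both constraints tight.
spinach only: max(8.1/2.3, 171/39) = 4.385 servings → $5.26.
kale only: max(8.1/1.4, 171/47) = 5.786 servings → $6.08.
spinach + kale with both tight: 2.641 servings and 1.447 servings → $4.69.
The minimum over all feasible corners is $4.69.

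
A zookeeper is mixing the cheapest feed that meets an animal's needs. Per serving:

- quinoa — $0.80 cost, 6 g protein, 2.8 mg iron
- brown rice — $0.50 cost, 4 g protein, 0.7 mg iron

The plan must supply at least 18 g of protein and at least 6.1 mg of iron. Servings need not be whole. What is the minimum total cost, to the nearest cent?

$2.33

The cheapest plan sits at a corner of the feasible region — with two constraints it uses at most two foods.
quinoa only: max(18/6, 6.1/2.8) = 3 servings → $2.40.
brown rice only: max(18/4, 6.1/0.7) = 8.714 servings → $4.36.
quinoa + brown rice with both tight: 1.686 servings and 1.971 servings → $2.33.
The minimum over all feasible corners is $2.33.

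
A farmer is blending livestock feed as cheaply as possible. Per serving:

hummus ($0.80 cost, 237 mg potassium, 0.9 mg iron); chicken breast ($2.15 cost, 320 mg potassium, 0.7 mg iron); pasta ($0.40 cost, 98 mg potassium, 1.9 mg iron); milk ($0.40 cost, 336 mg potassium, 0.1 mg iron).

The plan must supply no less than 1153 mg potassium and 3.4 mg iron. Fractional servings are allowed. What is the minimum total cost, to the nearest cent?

$1.84

Minimising a linear cost over {potassium ≥ 1153, iron ≥ 3.4, servings ≥ 0} — the optimum is at a vertex, using one or two foods.
hummus only: max(1153/237, 3.4/0.9) = 4.865 servings → $3.89.
chicken breast only: max(1153/320, 3.4/0.7) = 4.857 servings → $10.44.
pasta only: max(1153/98, 3.4/1.9) = 11.77 servings → $4.71.
milk only: max(1153/336, 3.4/0.1) = 34 servings → $13.60.
hummus + chicken breast with both tight: 2.301 servings and 1.899 servings → $5.92.
hummus + pasta: intersection lies outside the first quadrant.
hummus + milk with both tight: 3.685 servings and 0.8321 servings → $3.28.
chicken breast + pasta with both tight: 3.444 servings and 0.5208 servings → $7.61.
chicken breast + milk with both targets exact would need a negative amount; discard.
pasta + milk with both tight: 1.634 servings and 2.955 servings → $1.84.
The minimum over all feasible corners is $1.84.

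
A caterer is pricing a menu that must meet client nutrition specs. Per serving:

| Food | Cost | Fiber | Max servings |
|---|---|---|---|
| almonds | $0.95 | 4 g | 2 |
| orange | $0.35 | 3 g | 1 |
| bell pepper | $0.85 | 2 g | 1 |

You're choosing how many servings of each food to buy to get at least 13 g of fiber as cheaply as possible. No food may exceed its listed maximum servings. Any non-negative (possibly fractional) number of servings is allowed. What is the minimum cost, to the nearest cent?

Cost per g of fiber: orange $0.1167, almonds $0.2375, bell pepper $0.4250.
Take 1 serving of orange: +3.0 g fiber for $0.35 (total $0.35, still need 10.0 g).
Take 2 servings of almonds: +8.0 g fiber for $1.90 (total $2.25, still need 2.0 g).
Take 1 serving of bell pepper: +2.0 g fiber for $0.85 (total $3.10, still need 0.0 g).
Greedy by cheapest-per-g is optimal for a single linear constraint, so the minimum cost is $3.10.

$3.10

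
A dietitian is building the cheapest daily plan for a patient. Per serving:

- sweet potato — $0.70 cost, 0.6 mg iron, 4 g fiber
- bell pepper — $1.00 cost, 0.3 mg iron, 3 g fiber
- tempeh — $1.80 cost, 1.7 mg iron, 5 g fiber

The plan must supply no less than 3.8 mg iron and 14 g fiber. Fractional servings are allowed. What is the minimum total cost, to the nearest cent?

$4.11

With two linear requirements the optimum uses one or two foods; enumerate the corners.
sweet potato only: max(3.8/0.6, 14/4) = 6.333 servings → $4.43.
bell pepper only: max(3.8/0.3, 14/3) = 12.67 servings → $12.67.
tempeh only: max(3.8/1.7, 14/5) = 2.8 servings → $5.04.
sweet potato + bell pepper: the both-tight solution has a negative serving — not a feasible corner.
sweet potato + tempeh with both tight: 1.263 servings and 1.789 servings → $4.11.
bell pepper + tempeh with both tight: 1.333 servings and 2 servings → $4.93.
Cheapest feasible corner: $4.11.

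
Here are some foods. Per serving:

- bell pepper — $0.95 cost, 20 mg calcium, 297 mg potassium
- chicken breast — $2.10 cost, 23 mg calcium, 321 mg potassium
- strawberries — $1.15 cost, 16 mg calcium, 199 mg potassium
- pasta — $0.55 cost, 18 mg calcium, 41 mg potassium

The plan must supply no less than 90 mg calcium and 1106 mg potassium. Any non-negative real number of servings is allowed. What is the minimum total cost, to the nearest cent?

$3.96

bell pepper only: max(90/20, 1106/297) = 4.5 servings → $4.28.
chicken breast only: max(90/23, 1106/321) = 3.913 servings → $8.22.
strawberries only: max(90/16, 1106/199) = 5.625 servings → $6.47.
pasta only: max(90/18, 1106/41) = 26.98 servings → $14.84.
bell pepper + chicken breast: intersection lies outside the first quadrant.
bell pepper + strawberries: the both-tight solution has a negative serving — not a feasible corner.
bell pepper + pasta with both tight: 3.583 servings and 1.019 servings → $3.96.
chicken breast + strawberries: intersection lies outside the first quadrant.
chicken breast + pasta with both tight: 3.354 servings and 0.714 servings → $7.44.
strawberries + pasta with both tight: 5.543 servings and 0.07314 servings → $6.41.
The minimum over all feasible corners is $3.96.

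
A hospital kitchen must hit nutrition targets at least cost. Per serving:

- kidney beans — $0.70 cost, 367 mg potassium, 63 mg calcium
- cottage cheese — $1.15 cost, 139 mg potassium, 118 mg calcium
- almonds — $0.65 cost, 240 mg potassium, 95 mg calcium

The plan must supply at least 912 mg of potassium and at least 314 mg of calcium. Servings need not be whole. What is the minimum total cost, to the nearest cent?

Check every corner: each single food scaled to meet both minima, and each pair solved so both constraints bind.
kidney beans only: max(912/367, 314/63) = 4.984 servings → $3.49.
cottage cheese only: max(912/139, 314/118) = 6.561 servings → $7.55.
almonds only: max(912/240, 314/95) = 3.8 servings → $2.47.
kidney beans + cottage cheese with both tight: 1.852 servings and 1.672 servings → $3.22.
kidney beans + almonds with both tight: 0.5713 servings and 2.926 servings → $2.30.
cottage cheese + almonds with both targets exact would need a negative amount; discard.
The minimum over all feasible corners is $2.30.

$2.30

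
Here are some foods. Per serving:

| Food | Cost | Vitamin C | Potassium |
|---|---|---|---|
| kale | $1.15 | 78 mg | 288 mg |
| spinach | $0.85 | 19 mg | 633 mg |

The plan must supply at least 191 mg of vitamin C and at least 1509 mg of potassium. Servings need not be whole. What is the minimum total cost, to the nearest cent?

$3.63

This is a tiny linear program; its minimum lies at a vertex of the feasible set. List the vertices and price them.
kale only: max(191/78, 1509/288) = 5.24 servings → $6.03.
spinach only: max(191/19, 1509/633) = 10.05 servings → $8.54.
kale + spinach with both tight: 2.101 servings and 1.428 servings → $3.63.
Cheapest feasible corner: $3.63.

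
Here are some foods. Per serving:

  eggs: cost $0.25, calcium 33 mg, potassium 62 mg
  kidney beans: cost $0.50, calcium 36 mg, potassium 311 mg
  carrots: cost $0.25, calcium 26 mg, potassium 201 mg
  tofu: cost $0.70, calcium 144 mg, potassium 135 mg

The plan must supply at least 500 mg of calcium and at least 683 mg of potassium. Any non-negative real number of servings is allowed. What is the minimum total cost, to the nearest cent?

A basic optimal solution has at most two foods positive. Try each food alone and each pair with both targets met exactly.
eggs only: max(500/33, 683/62) = 15.15 servings → $3.79.
kidney beans only: max(500/36, 683/311) = 13.89 servings → $6.94.
carrots only: max(500/26, 683/201) = 19.23 servings → $4.81.
tofu only: max(500/144, 683/135) = 5.059 servings → $3.54.
eggs + kidney beans with both targets exact would need a negative amount; discard.
eggs + carrots: intersection lies outside the first quadrant.
eggs + tofu with both tight: 6.897 servings and 1.892 servings → $3.05.
kidney beans + carrots with both targets exact would need a negative amount; discard.
kidney beans + tofu with both tight: 0.7728 servings and 3.279 servings → $2.68.
carrots + tofu with both tight: 1.213 servings and 3.253 servings → $2.58.
Cheapest feasible corner: $2.58.

$2.58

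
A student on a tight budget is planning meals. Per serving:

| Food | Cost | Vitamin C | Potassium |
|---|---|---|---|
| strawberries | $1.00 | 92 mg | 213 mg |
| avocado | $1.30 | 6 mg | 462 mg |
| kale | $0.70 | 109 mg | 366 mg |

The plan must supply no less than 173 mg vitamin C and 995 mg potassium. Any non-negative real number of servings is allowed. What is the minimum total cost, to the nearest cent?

strawberries only: max(173/92, 995/213) = 4.671 servings → $4.67.
avocado only: max(173/6, 995/462) = 28.83 servings → $37.48.
kale only: max(173/109, 995/366) = 2.719 servings → $1.90.
strawberries + avocado with both tight: 1.794 servings and 1.327 servings → $3.52.
strawberries + kale: intersection lies outside the first quadrant.
avocado + kale with both tight: 0.9372 servings and 1.536 servings → $2.29.
So the least-cost plan costs $1.90.

$1.90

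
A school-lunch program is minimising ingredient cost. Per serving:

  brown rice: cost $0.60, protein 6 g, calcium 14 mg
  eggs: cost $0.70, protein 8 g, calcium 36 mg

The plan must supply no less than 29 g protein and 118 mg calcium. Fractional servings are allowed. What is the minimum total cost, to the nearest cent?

brown rice only: max(29/6, 118/14) = 8.429 servings → $5.06.
eggs only: max(29/8, 118/36) = 3.625 servings → $2.54.
brown rice + eggs with both tight: 0.9615 servings and 2.904 servings → $2.61.
Cheapest feasible corner: $2.54.

$2.54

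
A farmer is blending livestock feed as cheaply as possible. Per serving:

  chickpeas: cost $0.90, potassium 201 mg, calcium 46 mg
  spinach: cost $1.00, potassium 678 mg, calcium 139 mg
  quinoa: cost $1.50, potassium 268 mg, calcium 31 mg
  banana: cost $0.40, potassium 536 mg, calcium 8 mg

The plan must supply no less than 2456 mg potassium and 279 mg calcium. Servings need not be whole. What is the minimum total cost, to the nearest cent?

An LP optimum is at a vertex; with two nutrient constraints at most two foods are used. Check each candidate.
chickpeas only: max(2456/201, 279/46) = 12.22 servings → $11.00.
spinach only: max(2456/678, 279/139) = 3.622 servings → $3.62.
quinoa only: max(2456/268, 279/31) = 9.164 servings → $13.75.
banana only: max(2456/536, 279/8) = 34.88 servings → $13.95.
chickpeas + spinach with both targets exact would need a negative amount; discard.
chickpeas + quinoa: intersection lies outside the first quadrant.
chickpeas + banana with both tight: 5.636 servings and 2.469 servings → $6.06.
spinach + quinoa: the both-tight solution has a negative serving — not a feasible corner.
spinach + banana with both tight: 1.88 servings and 2.204 servings → $2.76.
quinoa + banana with both tight: 8.976 servings and 0.09425 servings → $13.50.
The minimum over all feasible corners is $2.76.

$2.76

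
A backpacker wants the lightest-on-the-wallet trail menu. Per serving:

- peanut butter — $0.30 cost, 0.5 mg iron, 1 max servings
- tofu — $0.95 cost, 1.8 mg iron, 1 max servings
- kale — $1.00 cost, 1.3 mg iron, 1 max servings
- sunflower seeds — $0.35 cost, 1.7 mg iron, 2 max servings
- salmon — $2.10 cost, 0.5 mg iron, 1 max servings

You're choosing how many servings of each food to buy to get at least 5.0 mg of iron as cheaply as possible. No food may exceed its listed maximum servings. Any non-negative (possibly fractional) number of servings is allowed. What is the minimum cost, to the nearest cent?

$1.54

Cost per mg of iron: sunflower seeds $0.2059, tofu $0.5278, peanut butter $0.6000, kale $0.7692, salmon $4.2000.
Take 2 servings of sunflower seeds: +3.4 mg iron for $0.70 (total $0.70, still need 1.6 mg).
Take 0.8889 servings of tofu: +1.6 mg iron for $0.84 (total $1.54, still need 0.0 mg).
Filling from the cheapest source first is optimal under one linear minimum: $1.54.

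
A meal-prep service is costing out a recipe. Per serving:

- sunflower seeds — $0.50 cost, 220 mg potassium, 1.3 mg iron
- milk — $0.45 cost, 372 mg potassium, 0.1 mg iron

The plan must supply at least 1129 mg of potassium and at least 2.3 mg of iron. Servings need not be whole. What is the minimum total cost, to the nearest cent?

$1.74

sunflower seeds only: max(1129/220, 2.3/1.3) = 5.132 servings → $2.57.
milk only: max(1129/372, 2.3/0.1) = 23 servings → $10.35.
sunflower seeds + milk with both tight: 1.609 servings and 2.083 servings → $1.74.
The minimum over all feasible corners is $1.74.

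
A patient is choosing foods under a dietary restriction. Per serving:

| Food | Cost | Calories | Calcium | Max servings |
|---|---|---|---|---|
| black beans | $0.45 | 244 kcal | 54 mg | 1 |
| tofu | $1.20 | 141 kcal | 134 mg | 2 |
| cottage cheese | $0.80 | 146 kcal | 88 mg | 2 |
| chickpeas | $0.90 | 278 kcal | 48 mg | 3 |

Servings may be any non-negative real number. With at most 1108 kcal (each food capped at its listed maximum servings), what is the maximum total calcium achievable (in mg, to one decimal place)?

548.1 mg

Calcium per kcal: tofu 0.9504, cottage cheese 0.6027, black beans 0.2213, chickpeas 0.1727.
Take 2 servings of tofu: uses 282 kcal, +268.0 mg calcium (running total 268.0 mg).
Take 2 servings of cottage cheese: uses 292 kcal, +176.0 mg calcium (running total 444.0 mg).
Take 1 serving of black beans: uses 244 kcal, +54.0 mg calcium (running total 498.0 mg).
Take 1.043 servings of chickpeas: uses 290 kcal, +50.1 mg calcium (running total 548.1 mg).
Filling greedily by calcium-per-kcal is optimal for one linear limit, giving 548.1 mg.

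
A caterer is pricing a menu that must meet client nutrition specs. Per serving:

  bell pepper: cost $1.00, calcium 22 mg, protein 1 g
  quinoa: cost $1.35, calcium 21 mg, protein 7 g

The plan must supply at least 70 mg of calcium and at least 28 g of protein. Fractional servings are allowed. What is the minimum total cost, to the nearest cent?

$5.40

bell pepper only: max(70/22, 28/1) = 28 servings → $28.00.
quinoa only: max(70/21, 28/7) = 4 servings → $5.40.
bell pepper + quinoa: intersection lies outside the first quadrant.
The minimum over all feasible corners is $5.40.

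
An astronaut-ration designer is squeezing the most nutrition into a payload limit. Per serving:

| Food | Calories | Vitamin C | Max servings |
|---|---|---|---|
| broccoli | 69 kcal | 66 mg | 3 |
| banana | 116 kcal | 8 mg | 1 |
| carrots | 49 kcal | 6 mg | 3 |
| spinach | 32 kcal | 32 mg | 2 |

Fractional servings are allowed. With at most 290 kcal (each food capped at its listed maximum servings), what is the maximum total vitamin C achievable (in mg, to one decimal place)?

264.3 mg

Vitamin C per kcal: spinach 1, broccoli 0.9565, carrots 0.1224, banana 0.06897.
Take 2 servings of spinach: uses 64 kcal, +64.0 mg vitamin C (running total 64.0 mg).
Take 3 servings of broccoli: uses 207 kcal, +198.0 mg vitamin C (running total 262.0 mg).
Take 0.3878 servings of carrots: uses 19 kcal, +2.3 mg vitamin C (running total 264.3 mg).
Filling greedily by vitamin C-per-kcal is optimal for one linear limit, giving 264.3 mg.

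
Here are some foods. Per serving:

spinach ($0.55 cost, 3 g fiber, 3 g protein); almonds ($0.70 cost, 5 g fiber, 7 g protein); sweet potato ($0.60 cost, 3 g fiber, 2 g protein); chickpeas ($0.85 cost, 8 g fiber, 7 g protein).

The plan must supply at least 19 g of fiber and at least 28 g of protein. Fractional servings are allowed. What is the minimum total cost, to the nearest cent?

$2.80

Two binding constraints pin down two serving amounts, so the optimal mix uses at most two foods. The candidates are each food alone (scaled to the tighter of fiber/protein) and each pair with both constraints tight.
spinach only: max(19/3, 28/3) = 9.333 servings → $5.13.
almonds only: max(19/5, 28/7) = 4 servings → $2.80.
sweet potato only: max(19/3, 28/2) = 14 servings → $8.40.
chickpeas only: max(19/8, 28/7) = 4 servings → $3.40.
spinach + almonds with both targets exact would need a negative amount; discard.
spinach + sweet potato: the both-tight solution has a negative serving — not a feasible corner.
spinach + chickpeas: the both-tight solution has a negative serving — not a feasible corner.
almonds + sweet potato: the both-tight solution has a negative serving — not a feasible corner.
almonds + chickpeas: the both-tight solution has a negative serving — not a feasible corner.
sweet potato + chickpeas with both targets exact would need a negative amount; discard.
So the least-cost plan costs $2.80.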